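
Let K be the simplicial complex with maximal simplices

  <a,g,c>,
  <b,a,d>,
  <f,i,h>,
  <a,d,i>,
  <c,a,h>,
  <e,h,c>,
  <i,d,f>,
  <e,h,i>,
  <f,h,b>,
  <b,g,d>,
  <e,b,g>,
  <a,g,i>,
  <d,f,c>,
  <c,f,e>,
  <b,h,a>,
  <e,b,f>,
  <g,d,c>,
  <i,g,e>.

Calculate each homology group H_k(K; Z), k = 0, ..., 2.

H_0 = Z,  H_1 = Z ⊕ Z/2Z,  H_2 = 0.

K has 9 vertices, 27 edges, 18 triangles.
rank ∂_0 = 0, rank ∂_1 = 8 ⇒ b_0 = 9 − 0 − 8 = 1; all invariant factors of ∂_1 are 1 so no torsion. So H_0 = Z.
rank ∂_1 = 8, rank ∂_2 = 18 ⇒ b_1 = 27 − 8 − 18 = 1; ∂_2 has invariant factor(s) [2] giving torsion. So H_1 = Z ⊕ Z/2Z.
rank ∂_2 = 18, rank ∂_3 = 0 ⇒ b_2 = 18 − 18 − 0 = 0. So H_2 = 0.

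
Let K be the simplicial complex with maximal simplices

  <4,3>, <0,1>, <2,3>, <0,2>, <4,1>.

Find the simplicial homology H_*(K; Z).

H_0 ≅ Z,  H_1 ≅ Z.

K has 5 vertices, 5 edges.
rank ∂_0 = 0, rank ∂_1 = 4 ⇒ b_0 = 5 − 0 − 4 = 1; all invariant factors of ∂_1 are 1 so no torsion. So H_0 ≅ Z.
rank ∂_1 = 4, rank ∂_2 = 0 ⇒ b_1 = 5 − 4 − 0 = 1. So H_1 ≅ Z.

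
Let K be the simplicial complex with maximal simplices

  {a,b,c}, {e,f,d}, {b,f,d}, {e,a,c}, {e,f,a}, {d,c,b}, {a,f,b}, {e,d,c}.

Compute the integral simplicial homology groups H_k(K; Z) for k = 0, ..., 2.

H_0 ≅ Z,  H_1 = 0,  H_2 ≅ Z.

Order the vertices as a < b < c < d < e < f. Listing each simplex with vertices in this order, K has dimension 2 with simplices:

  0-simplices (6): a, b, c, d, e, f
  1-simplices (12): ab, ac, ae, af, bc, bd, bf, cd, ce, de, df, ef
  2-simplices (8): abc, abf, ace, aef, bcd, bdf, cde, def

giving chain groups C_0 ≅ Z^6, C_1 ≅ Z^12, C_2 ≅ Z^8.

Boundary ∂_1: C_1 → C_0 sends each edge [p,q] (with p < q) to q − p. For instance
  ∂ab = b − a.
The 6×12 boundary matrix has rank 5 and Smith normal form diag(1,1,1,1,1).

∂_2: C_2 → C_1 maps a triangle to the signed sum of its edges. For instance
  ∂cde = de − ce + cd,
  ∂abc = bc − ac + ab.
As a 12×8 matrix over Z this has rank 7, with invariant factors (1,1,1,1,1,1,1).

Computing H_k = (kernel of ∂_k) / (image of ∂_{k+1}):

  H_0: rank C_0 − rank ∂_1 = 6 − 5 = 1, and the invariant factors of ∂_1 are all 1, so H_0 ≅ Z.
  H_1: rank ker ∂_1 − rank ∂_2 = (12 − 5) − 7 = 0, and the invariant factors of ∂_2 are all 1, so H_1 ≅ 0.
  H_2: rank ker ∂_2 − rank ∂_3 = (8 − 7) − 0 = 1, and there is no ∂_3, so H_2 ≅ Z.

(K is a triangulation of the 2-sphere S^2.)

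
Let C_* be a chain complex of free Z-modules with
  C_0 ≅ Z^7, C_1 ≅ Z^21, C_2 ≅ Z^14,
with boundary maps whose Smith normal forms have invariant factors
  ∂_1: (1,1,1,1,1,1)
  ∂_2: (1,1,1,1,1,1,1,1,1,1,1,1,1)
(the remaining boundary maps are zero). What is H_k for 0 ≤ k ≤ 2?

H_0: b_0 = 7 − 0 − 6 = 1; torsion from ∂_1 factors > 1: none. So H_0 ≅ Z.
H_1: b_1 = 21 − 6 − 13 = 2; torsion from ∂_2 factors > 1: none. So H_1 ≅ Z^2.
H_2: b_2 = 14 − 13 − 0 = 1; torsion from ∂_3 factors > 1: none. So H_2 ≅ Z.

H_0 ≅ Z,  H_1 ≅ Z^2,  H_2 ≅ Z.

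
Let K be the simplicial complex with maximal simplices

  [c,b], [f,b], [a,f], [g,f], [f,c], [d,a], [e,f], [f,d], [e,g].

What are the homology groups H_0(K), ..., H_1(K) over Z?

Fix the vertex order a < b < c < d < e < f < g and write every simplex with vertices in increasing order. Then dim K = 1 and the simplices of K are:

  0-simplices (7): a, b, c, d, e, f, g
  1-simplices (9): ad, af, bc, bf, cf, df, ef, eg, fg

Hence C_0 ≅ Z^7, C_1 ≅ Z^9.

The boundary map ∂_1: C_1 → C_0 maps an edge to its endpoints' difference, ∂[p,q] = q − p.
This gives a 7×9 integer matrix of rank 6; reducing to Smith normal form yields diagonal entries (1,1,1,1,1,1).

Reading off H_k = ker ∂_k / im ∂_{k+1}:

  H_0: rank C_0 − rank ∂_1 = 7 − 6 = 1, and the invariant factors of ∂_1 are all 1, so H_0 = Z.
  H_1: rank ker ∂_1 − rank ∂_2 = (9 − 6) − 0 = 3, and there is no ∂_2, so H_1 = Z^3.

(K is a triangulation of a wedge of 3 circles.)

H_0 ≅ Z,  H_1 ≅ Z^3.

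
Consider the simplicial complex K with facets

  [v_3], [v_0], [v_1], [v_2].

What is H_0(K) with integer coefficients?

Order the vertices as v_0 < v_1 < v_2 < v_3. Listing each simplex with vertices in this order, K has dimension 0 with simplices:

  0-simplices (4): [v_0], [v_1], [v_2], [v_3]

so the chain groups are C_0 ≅ Z^4.

Computing H_k = (kernel of ∂_k) / (image of ∂_{k+1}):

  H_0: rank C_0 − rank ∂_1 = 4 − 0 = 4, and there is no ∂_1, so H_0 ≅ Z^4.

(K is a triangulation of a set of 4 points.)

H_0 ≅ Z^4.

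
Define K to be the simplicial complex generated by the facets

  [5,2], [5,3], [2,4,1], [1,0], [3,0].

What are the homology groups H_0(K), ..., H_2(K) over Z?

H_0 ≅ Z,  H_1 ≅ Z,  H_2 = 0.

Fix the vertex order 0 < 1 < 2 < 3 < 4 < 5 and write every simplex with vertices in increasing order. Then dim K = 2 and the simplices of K are:

  0-simplices (6): [0], [1], [2], [3], [4], [5]
  1-simplices (7): [0,1], [0,3], [1,2], [1,4], [2,4], [2,5], [3,5]
  2-simplices (1): [1,2,4]

giving chain groups C_0 ≅ Z^6, C_1 ≅ Z^7, C_2 ≅ Z^1.

∂_1: C_1 → C_0 sends each edge [p,q] (with p < q) to q − p.
The resulting 6×7 matrix has rank 5, and its Smith normal form has invariant factors (1,1,1,1,1).

Boundary ∂_2: C_2 → C_1 sends each 2-simplex [p,q,r] to [q,r] − [p,r] + [p,q]. For instance
  ∂[1,2,4] = [2,4] − [1,4] + [1,2].
This gives a 7×1 integer matrix of rank 1; reducing to Smith normal form yields diagonal entries (1).

Reading off H_k = ker ∂_k / im ∂_{k+1}:

  H_0: rank C_0 − rank ∂_1 = 6 − 5 = 1, and the invariant factors of ∂_1 are all 1, so H_0 ≅ Z.
  H_1: rank ker ∂_1 − rank ∂_2 = (7 − 5) − 1 = 1, and the invariant factors of ∂_2 are all 1, so H_1 ≅ Z.
  H_2: rank ker ∂_2 − rank ∂_3 = (1 − 1) − 0 = 0, and there is no ∂_3, so H_2 ≅ 0.

As a check, the Euler characteristic is 6 − 7 + 1 = 0, which agrees with 1 − 1 + 0 = 0.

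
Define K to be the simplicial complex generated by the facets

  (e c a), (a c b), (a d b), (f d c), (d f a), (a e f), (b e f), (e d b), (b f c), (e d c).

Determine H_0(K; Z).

H_0 = Z.

Order the vertices as a < b < c < d < e < f. Listing each simplex with vertices in this order, K has dimension 2 with simplices:

  0-simplices (6): a, b, c, d, e, f
  1-simplices (15): ab, ac, ad, ae, af, bc, bd, be, bf, cd, ce, cf, de, df, ef
  2-simplices (10): abc, abd, ace, adf, aef, bcf, bde, bef, cde, cdf

giving chain groups C_0 ≅ Z^6, C_1 ≅ Z^15, C_2 ≅ Z^10.

∂_1: C_1 → C_0 is given by ∂[p,q] = [q] − [p]. For instance
  ∂ef = f − e.
This gives a 6×15 integer matrix of rank 5; reducing to Smith normal form yields diagonal entries (1,1,1,1,1).

Boundary ∂_2: C_2 → C_1 sends each 2-simplex [p,q,r] to [q,r] − [p,r] + [p,q]. For instance
  ∂cdf = df − cf + cd,
  ∂bde = de − be + bd.
This gives a 15×10 integer matrix of rank 10; reducing to Smith normal form yields diagonal entries (1,1,1,1,1,1,1,1,1,2).

From H_k ≅ ker(∂_k) / im(∂_{k+1}) we obtain:

  H_0: rank C_0 − rank ∂_1 = 6 − 5 = 1, and the invariant factors of ∂_1 are all 1, so H_0 = Z.

(K is a triangulation of the real projective plane RP^2.)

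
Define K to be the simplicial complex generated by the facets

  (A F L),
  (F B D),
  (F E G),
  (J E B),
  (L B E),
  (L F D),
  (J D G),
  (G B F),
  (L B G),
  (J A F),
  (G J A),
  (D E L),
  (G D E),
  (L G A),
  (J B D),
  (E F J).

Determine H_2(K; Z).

Take the total order A < B < D < E < F < G < J < L on the vertex set. Then K (dimension 2) consists of the simplices:

  0-simplices (8): A, B, D, E, F, G, J, L
  1-simplices (24): AF, AG, AJ, AL, BD, BE, BF, BG, BJ, BL, DE, DF, DG, DJ, DL, EF, EG, EJ, EL, FG, FJ, FL, GJ, GL
  2-simplices (16): AFJ, AFL, AGJ, AGL, BDF, BDJ, BEJ, BEL, BFG, BGL, DEG, DEL, DFL, DGJ, EFG, EFJ

Hence C_0 ≅ Z^8, C_1 ≅ Z^24, C_2 ≅ Z^16.

Boundary ∂_1: C_1 → C_0 maps an edge to its endpoints' difference, ∂[p,q] = q − p.
The 8×24 boundary matrix has rank 7 and Smith normal form diag(1,1,1,1,1,1,1).

∂_2: C_2 → C_1 acts by ∂[p,q,r] = [q,r] − [p,r] + [p,q]. For instance
  ∂BGL = GL − BL + BG,
  ∂DGJ = GJ − DJ + DG.
The 24×16 boundary matrix has rank 15 and Smith normal form diag(1,1,1,1,1,1,1,1,1,1,1,1,1,1,1).

Computing H_k = (kernel of ∂_k) / (image of ∂_{k+1}):

  H_2: rank ker ∂_2 − rank ∂_3 = (16 − 15) − 0 = 1, and there is no ∂_3, so H_2 = Z.

H_2 ≅ Z.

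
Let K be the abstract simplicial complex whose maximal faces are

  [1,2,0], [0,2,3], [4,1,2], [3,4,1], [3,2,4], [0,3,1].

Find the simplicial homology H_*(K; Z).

H_0 ≅ Z,  H_1 = 0,  H_2 ≅ Z.

Take the total order 0 < 1 < 2 < 3 < 4 on the vertex set. Then K (dimension 2) consists of the simplices:

  0-simplices (5): [0], [1], [2], [3], [4]
  1-simplices (9): [0,1], [0,2], [0,3], [1,2], [1,3], [1,4], [2,3], [2,4], [3,4]
  2-simplices (6): [0,1,2], [0,1,3], [0,2,3], [1,2,4], [1,3,4], [2,3,4]

giving chain groups C_0 ≅ Z^5, C_1 ≅ Z^9, C_2 ≅ Z^6.

∂_1: C_1 → C_0 is given by ∂[p,q] = [q] − [p]. For instance
  ∂[1,4] = [4] − [1].
This gives a 5×9 integer matrix of rank 4; reducing to Smith normal form yields diagonal entries (1,1,1,1).

The boundary map ∂_2: C_2 → C_1 sends each 2-simplex [p,q,r] to [q,r] − [p,r] + [p,q]. For instance
  ∂[1,3,4] = [3,4] − [1,4] + [1,3],
  ∂[0,1,3] = [1,3] − [0,3] + [0,1].
The resulting 9×6 matrix has rank 5, and its Smith normal form has invariant factors (1,1,1,1,1).

Computing H_k = (kernel of ∂_k) / (image of ∂_{k+1}):

  H_0: rank C_0 − rank ∂_1 = 5 − 4 = 1, and the invariant factors of ∂_1 are all 1, so H_0 ≅ Z.
  H_1: rank ker ∂_1 − rank ∂_2 = (9 − 4) − 5 = 0, and the invariant factors of ∂_2 are all 1, so H_1 ≅ 0.
  H_2: rank ker ∂_2 − rank ∂_3 = (6 − 5) − 0 = 1, and there is no ∂_3, so H_2 ≅ Z.

As a check, the Euler characteristic is 5 − 9 + 6 = 2, which agrees with 1 − 0 + 1 = 2.
(K is a triangulation of the 2-sphere S^2.)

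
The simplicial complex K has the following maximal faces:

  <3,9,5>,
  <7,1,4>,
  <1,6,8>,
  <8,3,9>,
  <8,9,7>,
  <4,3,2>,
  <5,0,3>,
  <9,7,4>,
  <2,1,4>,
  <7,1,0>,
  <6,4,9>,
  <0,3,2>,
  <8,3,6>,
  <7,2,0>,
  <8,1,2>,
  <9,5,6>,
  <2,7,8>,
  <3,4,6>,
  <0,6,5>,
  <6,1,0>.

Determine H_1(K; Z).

K has 10 vertices, 30 edges, 20 triangles.
rank ∂_1 = 9, rank ∂_2 = 20 ⇒ b_1 = 30 − 9 − 20 = 1; ∂_2 has invariant factor(s) [2] giving torsion. So H_1 = Z ⊕ Z_2.

H_1 ≅ Z ⊕ Z_2.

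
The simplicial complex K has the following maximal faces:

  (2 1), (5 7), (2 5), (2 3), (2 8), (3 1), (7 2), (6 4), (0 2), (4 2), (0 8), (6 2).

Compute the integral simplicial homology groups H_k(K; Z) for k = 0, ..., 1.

H_0 ≅ Z,  H_1 ≅ Z^4.

K has 9 vertices, 12 edges.
rank ∂_0 = 0, rank ∂_1 = 8 ⇒ b_0 = 9 − 0 − 8 = 1; all invariant factors of ∂_1 are 1 so no torsion. So H_0 = Z.
rank ∂_1 = 8, rank ∂_2 = 0 ⇒ b_1 = 12 − 8 − 0 = 4. So H_1 = Z^4.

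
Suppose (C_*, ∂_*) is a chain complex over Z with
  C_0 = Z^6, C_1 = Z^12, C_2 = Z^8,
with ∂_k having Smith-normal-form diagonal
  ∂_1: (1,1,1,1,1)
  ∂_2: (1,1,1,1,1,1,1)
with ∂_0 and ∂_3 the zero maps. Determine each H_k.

H_0: b_0 = 6 − 0 − 5 = 1; torsion from ∂_1 factors > 1: none. So H_0 ≅ Z.
H_1: b_1 = 12 − 5 − 7 = 0; torsion from ∂_2 factors > 1: none. So H_1 ≅ 0.
H_2: b_2 = 8 − 7 − 0 = 1; torsion from ∂_3 factors > 1: none. So H_2 ≅ Z.

H_0 ≅ Z,  H_1 = 0,  H_2 ≅ Z.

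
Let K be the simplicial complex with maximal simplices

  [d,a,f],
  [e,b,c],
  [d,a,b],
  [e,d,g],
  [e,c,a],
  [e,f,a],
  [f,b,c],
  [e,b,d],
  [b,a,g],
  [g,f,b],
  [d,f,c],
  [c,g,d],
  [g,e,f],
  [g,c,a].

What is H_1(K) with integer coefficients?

Fix the vertex order a < b < c < d < e < f < g and write every simplex with vertices in increasing order. Then dim K = 2 and the simplices of K are:

  0-simplices (7): a, b, c, d, e, f, g
  1-simplices (21): ab, ac, ad, ae, af, ag, bc, bd, be, bf, bg, cd, ce, cf, cg, de, df, dg, ef, eg, fg
  2-simplices (14): abd, abg, ace, acg, adf, aef, bce, bcf, bde, bfg, cdf, cdg, deg, efg

so the chain groups are C_0 ≅ Z^7, C_1 ≅ Z^21, C_2 ≅ Z^14.

∂_1: C_1 → C_0 maps an edge to its endpoints' difference, ∂[p,q] = q − p. For instance
  ∂df = f − d.
The resulting 7×21 matrix has rank 6, and its Smith normal form has invariant factors (1,1,1,1,1,1).

The boundary map ∂_2: C_2 → C_1 sends each 2-simplex [p,q,r] to [q,r] − [p,r] + [p,q]. For instance
  ∂abd = bd − ad + ab,
  ∂bcf = cf − bf + bc.
The 21×14 boundary matrix has rank 13 and Smith normal form diag(1,1,1,1,1,1,1,1,1,1,1,1,1).

Reading off H_k = ker ∂_k / im ∂_{k+1}:

  H_1: rank ker ∂_1 − rank ∂_2 = (21 − 6) − 13 = 2, and the invariant factors of ∂_2 are all 1, so H_1 = Z^2.

H_1 = Z^2.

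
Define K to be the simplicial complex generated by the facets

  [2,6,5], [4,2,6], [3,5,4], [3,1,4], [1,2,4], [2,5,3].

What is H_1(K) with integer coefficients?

Take the total order 1 < 2 < 3 < 4 < 5 < 6 on the vertex set. Then K (dimension 2) consists of the simplices:

  0-simplices (6): [1], [2], [3], [4], [5], [6]
  1-simplices (12): [1,2], [1,3], [1,4], [2,3], [2,4], [2,5], [2,6], [3,4], [3,5], [4,5], [4,6], [5,6]
  2-simplices (6): [1,2,4], [1,3,4], [2,3,5], [2,4,6], [2,5,6], [3,4,5]

so the chain groups are C_0 ≅ Z^6, C_1 ≅ Z^12, C_2 ≅ Z^6.

Boundary ∂_1: C_1 → C_0 maps an edge to its endpoints' difference, ∂[p,q] = q − p.
This gives a 6×12 integer matrix of rank 5; reducing to Smith normal form yields diagonal entries (1,1,1,1,1).

The boundary map ∂_2: C_2 → C_1 maps a triangle to the signed sum of its edges. For instance
  ∂[2,4,6] = [4,6] − [2,6] + [2,4],
  ∂[1,2,4] = [2,4] − [1,4] + [1,2].
As a 12×6 matrix over Z this has rank 6, with invariant factors (1,1,1,1,1,1).

Reading off H_k = ker ∂_k / im ∂_{k+1}:

  H_1: rank ker ∂_1 − rank ∂_2 = (12 − 5) − 6 = 1, and the invariant factors of ∂_2 are all 1, so H_1 = Z.

H_1 = Z.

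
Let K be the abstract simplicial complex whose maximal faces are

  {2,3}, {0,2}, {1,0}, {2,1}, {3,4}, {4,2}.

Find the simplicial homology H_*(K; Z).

H_0 ≅ Z,  H_1 ≅ Z^2.

K has 5 vertices, 6 edges.
rank ∂_0 = 0, rank ∂_1 = 4 ⇒ b_0 = 5 − 0 − 4 = 1; all invariant factors of ∂_1 are 1 so no torsion. So H_0 = Z.
rank ∂_1 = 4, rank ∂_2 = 0 ⇒ b_1 = 6 − 4 − 0 = 2. So H_1 = Z^2.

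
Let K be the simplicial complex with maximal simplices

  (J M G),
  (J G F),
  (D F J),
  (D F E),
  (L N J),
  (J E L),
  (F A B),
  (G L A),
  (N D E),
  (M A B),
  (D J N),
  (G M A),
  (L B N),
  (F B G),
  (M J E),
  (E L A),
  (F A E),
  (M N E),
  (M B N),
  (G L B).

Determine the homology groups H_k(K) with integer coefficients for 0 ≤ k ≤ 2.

H_0 = Z,  H_1 = Z ⊕ Z/2,  H_2 = 0.

Fix the vertex order A < B < D < E < F < G < J < L < M < N and write every simplex with vertices in increasing order. Then dim K = 2 and the simplices of K are:

  0-simplices (10): A, B, D, E, F, G, J, L, M, N
  1-simplices (30): AB, AE, AF, AG, AL, AM, BF, BG, BL, BM, BN, DE, DF, DJ, DN, EF, EJ, EL, EM, EN, FG, FJ, GJ, GL, GM, JL, JM, JN, LN, MN
  2-simplices (20): ABF, ABM, AEF, AEL, AGL, AGM, BFG, BGL, BLN, BMN, DEF, DEN, DFJ, DJN, EJL, EJM, EMN, FGJ, GJM, JLN

Hence C_0 ≅ Z^10, C_1 ≅ Z^30, C_2 ≅ Z^20.

Boundary ∂_1: C_1 → C_0 maps an edge to its endpoints' difference, ∂[p,q] = q − p. For instance
  ∂DE = E − D.
This gives a 10×30 integer matrix of rank 9; reducing to Smith normal form yields diagonal entries (1,1,1,1,1,1,1,1,1).

∂_2: C_2 → C_1 sends each 2-simplex [p,q,r] to [q,r] − [p,r] + [p,q]. For instance
  ∂AEF = EF − AF + AE,
  ∂JLN = LN − JN + JL.
This gives a 30×20 integer matrix of rank 20; reducing to Smith normal form yields diagonal entries (1,1,1,1,1,1,1,1,1,1,1,1,1,1,1,1,1,1,1,2).

Reading off H_k = ker ∂_k / im ∂_{k+1}:

  H_0: rank C_0 − rank ∂_1 = 10 − 9 = 1, and the invariant factors of ∂_1 are all 1, so H_0 = Z.
  H_1: rank ker ∂_1 − rank ∂_2 = (30 − 9) − 20 = 1, and ∂_2 has invariant factor 2 > 1, so H_1 = Z ⊕ Z/2.
  H_2: rank ker ∂_2 − rank ∂_3 = (20 − 20) − 0 = 0, and there is no ∂_3, so H_2 = 0.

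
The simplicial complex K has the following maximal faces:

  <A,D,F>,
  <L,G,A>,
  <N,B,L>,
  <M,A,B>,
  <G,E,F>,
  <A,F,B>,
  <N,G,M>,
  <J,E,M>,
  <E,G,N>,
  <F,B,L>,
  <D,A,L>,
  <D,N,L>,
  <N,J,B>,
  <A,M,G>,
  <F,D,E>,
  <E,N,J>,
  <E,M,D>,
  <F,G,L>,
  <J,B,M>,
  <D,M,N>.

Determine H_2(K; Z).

K has 10 vertices, 30 edges, 20 triangles.
rank ∂_2 = 20, rank ∂_3 = 0 ⇒ b_2 = 20 − 20 − 0 = 0. So H_2 ≅ 0.

H_2 = 0.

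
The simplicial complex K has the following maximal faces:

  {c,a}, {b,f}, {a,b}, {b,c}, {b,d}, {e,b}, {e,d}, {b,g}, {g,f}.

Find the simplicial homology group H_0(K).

H_0 = Z.

We work with the vertex ordering a < b < c < d < e < f < g. The simplices of K, each written with vertices in increasing order, are:

  0-simplices (7): a, b, c, d, e, f, g
  1-simplices (9): ab, ac, bc, bd, be, bf, bg, de, fg

Hence C_0 ≅ Z^7, C_1 ≅ Z^9.

The boundary map ∂_1: C_1 → C_0 maps an edge to its endpoints' difference, ∂[p,q] = q − p. For instance
  ∂bg = g − b.
As a 7×9 matrix over Z this has rank 6, with invariant factors (1,1,1,1,1,1).

Now H_k = ker ∂_k / im ∂_{k+1}, so:

  H_0: rank C_0 − rank ∂_1 = 7 − 6 = 1, and the invariant factors of ∂_1 are all 1, so H_0 ≅ Z.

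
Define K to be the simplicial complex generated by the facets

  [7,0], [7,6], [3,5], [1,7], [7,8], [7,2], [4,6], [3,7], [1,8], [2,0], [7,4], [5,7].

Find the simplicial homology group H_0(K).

H_0 ≅ Z.

K has 9 vertices, 12 edges.
rank ∂_0 = 0, rank ∂_1 = 8 ⇒ b_0 = 9 − 0 − 8 = 1; all invariant factors of ∂_1 are 1 so no torsion. So H_0 ≅ Z.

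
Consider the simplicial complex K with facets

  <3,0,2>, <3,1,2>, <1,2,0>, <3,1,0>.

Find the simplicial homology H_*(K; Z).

H_0 = Z,  H_1 = 0,  H_2 = Z.

Fix the vertex order 0 < 1 < 2 < 3 and write every simplex with vertices in increasing order. Then dim K = 2 and the simplices of K are:

  0-simplices (4): [0], [1], [2], [3]
  1-simplices (6): [0,1], [0,2], [0,3], [1,2], [1,3], [2,3]
  2-simplices (4): [0,1,2], [0,1,3], [0,2,3], [1,2,3]

so the chain groups are C_0 ≅ Z^4, C_1 ≅ Z^6, C_2 ≅ Z^4.

The boundary map ∂_1: C_1 → C_0 maps an edge to its endpoints' difference, ∂[p,q] = q − p.
This gives a 4×6 integer matrix of rank 3; reducing to Smith normal form yields diagonal entries (1,1,1).

The boundary map ∂_2: C_2 → C_1 maps a triangle to the signed sum of its edges. For instance
  ∂[1,2,3] = [2,3] − [1,3] + [1,2],
  ∂[0,2,3] = [2,3] − [0,3] + [0,2].
As a 6×4 matrix over Z this has rank 3, with invariant factors (1,1,1).

Computing H_k = (kernel of ∂_k) / (image of ∂_{k+1}):

  H_0: rank C_0 − rank ∂_1 = 4 − 3 = 1, and the invariant factors of ∂_1 are all 1, so H_0 = Z.
  H_1: rank ker ∂_1 − rank ∂_2 = (6 − 3) − 3 = 0, and the invariant factors of ∂_2 are all 1, so H_1 = 0.
  H_2: rank ker ∂_2 − rank ∂_3 = (4 − 3) − 0 = 1, and there is no ∂_3, so H_2 = Z.

As a check, the Euler characteristic is 4 − 6 + 4 = 2, which agrees with 1 − 0 + 1 = 2.
(K is a triangulation of the 2-sphere S^2.)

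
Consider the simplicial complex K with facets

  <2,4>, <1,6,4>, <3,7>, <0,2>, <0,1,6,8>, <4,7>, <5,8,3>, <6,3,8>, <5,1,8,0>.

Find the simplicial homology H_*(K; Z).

H_0 = Z,  H_1 = Z^2,  H_2 = 0,  H_3 = 0.

K has 9 vertices, 18 edges, 10 triangles, 2 3-simplices.
rank ∂_0 = 0, rank ∂_1 = 8 ⇒ b_0 = 9 − 0 − 8 = 1; all invariant factors of ∂_1 are 1 so no torsion. So H_0 ≅ Z.
rank ∂_1 = 8, rank ∂_2 = 8 ⇒ b_1 = 18 − 8 − 8 = 2; all invariant factors of ∂_2 are 1 so no torsion. So H_1 ≅ Z^2.
rank ∂_2 = 8, rank ∂_3 = 2 ⇒ b_2 = 10 − 8 − 2 = 0; all invariant factors of ∂_3 are 1 so no torsion. So H_2 ≅ 0.
rank ∂_3 = 2, rank ∂_4 = 0 ⇒ b_3 = 2 − 2 − 0 = 0. So H_3 ≅ 0.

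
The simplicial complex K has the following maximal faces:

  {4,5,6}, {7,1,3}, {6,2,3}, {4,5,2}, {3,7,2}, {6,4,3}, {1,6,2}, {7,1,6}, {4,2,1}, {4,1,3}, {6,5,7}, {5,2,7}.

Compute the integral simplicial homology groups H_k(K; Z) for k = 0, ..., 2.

Take the total order 1 < 2 < 3 < 4 < 5 < 6 < 7 on the vertex set. Then K (dimension 2) consists of the simplices:

  0-simplices (7): [1], [2], [3], [4], [5], [6], [7]
  1-simplices (18): [1,2], [1,3], [1,4], [1,6], [1,7], [2,3], [2,4], [2,5], [2,6], [2,7], [3,4], [3,6], [3,7], [4,5], [4,6], [5,6], [5,7], [6,7]
  2-simplices (12): [1,2,4], [1,2,6], [1,3,4], [1,3,7], [1,6,7], [2,3,6], [2,3,7], [2,4,5], [2,5,7], [3,4,6], [4,5,6], [5,6,7]

so the chain groups are C_0 ≅ Z^7, C_1 ≅ Z^18, C_2 ≅ Z^12.

The boundary map ∂_1: C_1 → C_0 maps an edge to its endpoints' difference, ∂[p,q] = q − p. For instance
  ∂[1,3] = [3] − [1].
The 7×18 boundary matrix has rank 6 and Smith normal form diag(1,1,1,1,1,1).

The boundary map ∂_2: C_2 → C_1 maps a triangle to the signed sum of its edges. For instance
  ∂[2,3,6] = [3,6] − [2,6] + [2,3],
  ∂[5,6,7] = [6,7] − [5,7] + [5,6].
This gives a 18×12 integer matrix of rank 12; reducing to Smith normal form yields diagonal entries (1,1,1,1,1,1,1,1,1,1,1,2).

Computing H_k = (kernel of ∂_k) / (image of ∂_{k+1}):

  H_0: rank C_0 − rank ∂_1 = 7 − 6 = 1, and the invariant factors of ∂_1 are all 1, so H_0 ≅ Z.
  H_1: rank ker ∂_1 − rank ∂_2 = (18 − 6) − 12 = 0, and ∂_2 has invariant factor 2 > 1, so H_1 ≅ Z/2Z.
  H_2: rank ker ∂_2 − rank ∂_3 = (12 − 12) − 0 = 0, and there is no ∂_3, so H_2 ≅ 0.

(K is a triangulation of the real projective plane RP^2.)

H_0 = Z,  H_1 = Z/2Z,  H_2 = 0.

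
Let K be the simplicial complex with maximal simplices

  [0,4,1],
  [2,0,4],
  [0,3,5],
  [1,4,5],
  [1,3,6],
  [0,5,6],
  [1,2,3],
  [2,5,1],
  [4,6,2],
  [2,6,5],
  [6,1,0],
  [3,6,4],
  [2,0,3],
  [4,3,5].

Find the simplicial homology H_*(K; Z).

Order the vertices as 0 < 1 < 2 < 3 < 4 < 5 < 6. Listing each simplex with vertices in this order, K has dimension 2 with simplices:

  0-simplices (7): [0], [1], [2], [3], [4], [5], [6]
  1-simplices (21): [0,1], [0,2], [0,3], [0,4], [0,5], [0,6], [1,2], [1,3], [1,4], [1,5], [1,6], [2,3], [2,4], [2,5], [2,6], [3,4], [3,5], [3,6], [4,5], [4,6], [5,6]
  2-simplices (14): [0,1,4], [0,1,6], [0,2,3], [0,2,4], [0,3,5], [0,5,6], [1,2,3], [1,2,5], [1,3,6], [1,4,5], [2,4,6], [2,5,6], [3,4,5], [3,4,6]

giving chain groups C_0 ≅ Z^7, C_1 ≅ Z^21, C_2 ≅ Z^14.

∂_1: C_1 → C_0 is given by ∂[p,q] = [q] − [p]. For instance
  ∂[0,5] = [5] − [0].
The 7×21 boundary matrix has rank 6 and Smith normal form diag(1,1,1,1,1,1).

Boundary ∂_2: C_2 → C_1 acts by ∂[p,q,r] = [q,r] − [p,r] + [p,q]. For instance
  ∂[1,2,3] = [2,3] − [1,3] + [1,2],
  ∂[0,5,6] = [5,6] − [0,6] + [0,5].
This gives a 21×14 integer matrix of rank 13; reducing to Smith normal form yields diagonal entries (1,1,1,1,1,1,1,1,1,1,1,1,1).

From H_k ≅ ker(∂_k) / im(∂_{k+1}) we obtain:

  H_0: rank C_0 − rank ∂_1 = 7 − 6 = 1, and the invariant factors of ∂_1 are all 1, so H_0 ≅ Z.
  H_1: rank ker ∂_1 − rank ∂_2 = (21 − 6) − 13 = 2, and the invariant factors of ∂_2 are all 1, so H_1 ≅ Z^2.
  H_2: rank ker ∂_2 − rank ∂_3 = (14 − 13) − 0 = 1, and there is no ∂_3, so H_2 ≅ Z.

As a check, the Euler characteristic is 7 − 21 + 14 = 0, which agrees with 1 − 2 + 1 = 0.

H_0 ≅ Z,  H_1 ≅ Z^2,  H_2 ≅ Z.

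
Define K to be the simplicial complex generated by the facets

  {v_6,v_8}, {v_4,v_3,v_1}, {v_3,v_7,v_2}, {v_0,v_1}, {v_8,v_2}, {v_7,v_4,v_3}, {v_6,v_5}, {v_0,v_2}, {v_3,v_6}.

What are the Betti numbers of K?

Order the vertices as v_0 < v_1 < v_2 < v_3 < v_4 < v_5 < v_6 < v_7 < v_8. Listing each simplex with vertices in this order, K has dimension 2 with simplices:

  0-simplices (9): [v_0], [v_1], [v_2], [v_3], [v_4], [v_5], [v_6], [v_7], [v_8]
  1-simplices (13): [v_0,v_1], [v_0,v_2], [v_1,v_3], [v_1,v_4], [v_2,v_3], [v_2,v_7], [v_2,v_8], [v_3,v_4], [v_3,v_6], [v_3,v_7], [v_4,v_7], [v_5,v_6], [v_6,v_8]
  2-simplices (3): [v_1,v_3,v_4], [v_2,v_3,v_7], [v_3,v_4,v_7]

so the chain groups are C_0 ≅ Z^9, C_1 ≅ Z^13, C_2 ≅ Z^3.

The boundary map ∂_1: C_1 → C_0 sends each edge [p,q] (with p < q) to q − p. For instance
  ∂[v_2,v_3] = [v_3] − [v_2].
The 9×13 boundary matrix has rank 8 and Smith normal form diag(1,1,1,1,1,1,1,1).

The boundary map ∂_2: C_2 → C_1 sends each 2-simplex [p,q,r] to [q,r] − [p,r] + [p,q]. For instance
  ∂[v_1,v_3,v_4] = [v_3,v_4] − [v_1,v_4] + [v_1,v_3],
  ∂[v_3,v_4,v_7] = [v_4,v_7] − [v_3,v_7] + [v_3,v_4].
As a 13×3 matrix over Z this has rank 3, with invariant factors (1,1,1).

From H_k ≅ ker(∂_k) / im(∂_{k+1}) we obtain:

  H_0: rank C_0 − rank ∂_1 = 9 − 8 = 1, and the invariant factors of ∂_1 are all 1, so H_0 ≅ Z.
  H_1: rank ker ∂_1 − rank ∂_2 = (13 − 8) − 3 = 2, and the invariant factors of ∂_2 are all 1, so H_1 ≅ Z^2.
  H_2: rank ker ∂_2 − rank ∂_3 = (3 − 3) − 0 = 0, and there is no ∂_3, so H_2 ≅ 0.

As a check, the Euler characteristic is 9 − 13 + 3 = -1, which agrees with 1 − 2 + 0 = -1.

Hence the Betti numbers are b_0 = 1, b_1 = 2, b_2 = 0.

b_0 = 1, b_1 = 2, b_2 = 0.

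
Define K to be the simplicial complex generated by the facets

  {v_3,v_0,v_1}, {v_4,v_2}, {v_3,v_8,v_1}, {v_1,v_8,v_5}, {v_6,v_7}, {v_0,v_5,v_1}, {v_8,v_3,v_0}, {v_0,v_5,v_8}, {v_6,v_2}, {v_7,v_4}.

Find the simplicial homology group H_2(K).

K has 9 vertices, 13 edges, 6 triangles.
rank ∂_2 = 5, rank ∂_3 = 0 ⇒ b_2 = 6 − 5 − 0 = 1. So H_2 ≅ Z.

H_2 ≅ Z.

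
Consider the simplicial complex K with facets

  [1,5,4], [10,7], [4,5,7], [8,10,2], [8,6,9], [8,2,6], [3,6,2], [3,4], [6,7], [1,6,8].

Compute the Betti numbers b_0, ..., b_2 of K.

b_0 = 1, b_1 = 3, b_2 = 0.

Fix the vertex order 1 < 2 < 3 < 4 < 5 < 6 < 7 < 8 < 9 < 10 and write every simplex with vertices in increasing order. Then dim K = 2 and the simplices of K are:

  0-simplices (10): [1], [2], [3], [4], [5], [6], [7], [8], [9], [10]
  1-simplices (19): [1,4], [1,5], [1,6], [1,8], [2,3], [2,6], [2,8], [2,10], [3,4], [3,6], [4,5], [4,7], [5,7], [6,7], [6,8], [6,9], [7,10], [8,9], [8,10]
  2-simplices (7): [1,4,5], [1,6,8], [2,3,6], [2,6,8], [2,8,10], [4,5,7], [6,8,9]

giving chain groups C_0 ≅ Z^10, C_1 ≅ Z^19, C_2 ≅ Z^7.

The boundary map ∂_1: C_1 → C_0 maps an edge to its endpoints' difference, ∂[p,q] = q − p.
The resulting 10×19 matrix has rank 9, and its Smith normal form has invariant factors (1,1,1,1,1,1,1,1,1).

∂_2: C_2 → C_1 sends each 2-simplex [p,q,r] to [q,r] − [p,r] + [p,q]. For instance
  ∂[2,3,6] = [3,6] − [2,6] + [2,3],
  ∂[2,6,8] = [6,8] − [2,8] + [2,6].
This gives a 19×7 integer matrix of rank 7; reducing to Smith normal form yields diagonal entries (1,1,1,1,1,1,1).

Now H_k = ker ∂_k / im ∂_{k+1}, so:

  H_0: rank C_0 − rank ∂_1 = 10 − 9 = 1, and the invariant factors of ∂_1 are all 1, so H_0 ≅ Z.
  H_1: rank ker ∂_1 − rank ∂_2 = (19 − 9) − 7 = 3, and the invariant factors of ∂_2 are all 1, so H_1 ≅ Z^3.
  H_2: rank ker ∂_2 − rank ∂_3 = (7 − 7) − 0 = 0, and there is no ∂_3, so H_2 ≅ 0.

As a check, the Euler characteristic is 10 − 19 + 7 = -2, which agrees with 1 − 3 + 0 = -2.

Hence the Betti numbers are b_0 = 1, b_1 = 3, b_2 = 0.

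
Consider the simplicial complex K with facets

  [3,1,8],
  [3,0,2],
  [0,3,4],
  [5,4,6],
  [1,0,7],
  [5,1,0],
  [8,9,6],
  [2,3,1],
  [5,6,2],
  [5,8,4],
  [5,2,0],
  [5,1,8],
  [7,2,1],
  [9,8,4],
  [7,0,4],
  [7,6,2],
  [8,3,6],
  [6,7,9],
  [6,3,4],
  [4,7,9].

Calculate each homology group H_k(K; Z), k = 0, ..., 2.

Take the total order 0 < 1 < 2 < 3 < 4 < 5 < 6 < 7 < 8 < 9 on the vertex set. Then K (dimension 2) consists of the simplices:

  0-simplices (10): [0], [1], [2], [3], [4], [5], [6], [7], [8], [9]
  1-simplices (30): (30 of them)
  2-simplices (20): (20 of them)

Hence C_0 ≅ Z^10, C_1 ≅ Z^30, C_2 ≅ Z^20.

Boundary ∂_1: C_1 → C_0 maps an edge to its endpoints' difference, ∂[p,q] = q − p. For instance
  ∂[0,2] = [2] − [0].
The resulting 10×30 matrix has rank 9, and its Smith normal form has invariant factors (1,1,1,1,1,1,1,1,1).

∂_2: C_2 → C_1 acts by ∂[p,q,r] = [q,r] − [p,r] + [p,q]. For instance
  ∂[3,4,6] = [4,6] − [3,6] + [3,4],
  ∂[4,7,9] = [7,9] − [4,9] + [4,7].
As a 30×20 matrix over Z this has rank 20, with invariant factors (1,1,1,1,1,1,1,1,1,1,1,1,1,1,1,1,1,1,1,2).

Computing H_k = (kernel of ∂_k) / (image of ∂_{k+1}):

  H_0: rank C_0 − rank ∂_1 = 10 − 9 = 1, and the invariant factors of ∂_1 are all 1, so H_0 = Z.
  H_1: rank ker ∂_1 − rank ∂_2 = (30 − 9) − 20 = 1, and ∂_2 has invariant factor 2 > 1, so H_1 = Z ⊕ Z/2Z.
  H_2: rank ker ∂_2 − rank ∂_3 = (20 − 20) − 0 = 0, and there is no ∂_3, so H_2 = 0.

As a check, the Euler characteristic is 10 − 30 + 20 = 0, which agrees with 1 − 1 + 0 = 0.

H_0 = Z,  H_1 = Z ⊕ Z/2Z,  H_2 = 0.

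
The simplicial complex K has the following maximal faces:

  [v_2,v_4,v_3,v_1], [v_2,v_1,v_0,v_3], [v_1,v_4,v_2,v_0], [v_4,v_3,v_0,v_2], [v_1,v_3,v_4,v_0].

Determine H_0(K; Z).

H_0 ≅ Z.

Order the vertices as v_0 < v_1 < v_2 < v_3 < v_4. Listing each simplex with vertices in this order, K has dimension 3 with simplices:

  0-simplices (5): [v_0], [v_1], [v_2], [v_3], [v_4]
  1-simplices (10): [v_0,v_1], [v_0,v_2], [v_0,v_3], [v_0,v_4], [v_1,v_2], [v_1,v_3], [v_1,v_4], [v_2,v_3], [v_2,v_4], [v_3,v_4]
  2-simplices (10): [v_0,v_1,v_2], [v_0,v_1,v_3], [v_0,v_1,v_4], [v_0,v_2,v_3], [v_0,v_2,v_4], [v_0,v_3,v_4], [v_1,v_2,v_3], [v_1,v_2,v_4], [v_1,v_3,v_4], [v_2,v_3,v_4]
  3-simplices (5): [v_0,v_1,v_2,v_3], [v_0,v_1,v_2,v_4], [v_0,v_1,v_3,v_4], [v_0,v_2,v_3,v_4], [v_1,v_2,v_3,v_4]

Hence C_0 ≅ Z^5, C_1 ≅ Z^10, C_2 ≅ Z^10, C_3 ≅ Z^5.

Boundary ∂_1: C_1 → C_0 is given by ∂[p,q] = [q] − [p].
The resulting 5×10 matrix has rank 4, and its Smith normal form has invariant factors (1,1,1,1).

∂_2: C_2 → C_1 acts by ∂[p,q,r] = [q,r] − [p,r] + [p,q]. For instance
  ∂[v_0,v_2,v_4] = [v_2,v_4] − [v_0,v_4] + [v_0,v_2],
  ∂[v_0,v_2,v_3] = [v_2,v_3] − [v_0,v_3] + [v_0,v_2].
As a 10×10 matrix over Z this has rank 6, with invariant factors (1,1,1,1,1,1).

The boundary map ∂_3: C_3 → C_2 sends each 3-simplex σ to the alternating sum Σ_i (−1)^i (σ with its i-th vertex removed). For instance
  ∂[v_1,v_2,v_3,v_4] = [v_2,v_3,v_4] − [v_1,v_3,v_4] + [v_1,v_2,v_4] − [v_1,v_2,v_3],
  ∂[v_0,v_2,v_3,v_4] = [v_2,v_3,v_4] − [v_0,v_3,v_4] + [v_0,v_2,v_4] − [v_0,v_2,v_3].
As a 10×5 matrix over Z this has rank 4, with invariant factors (1,1,1,1).

Reading off H_k = ker ∂_k / im ∂_{k+1}:

  H_0: rank C_0 − rank ∂_1 = 5 − 4 = 1, and the invariant factors of ∂_1 are all 1, so H_0 = Z.

(K is a triangulation of the 3-sphere S^3.)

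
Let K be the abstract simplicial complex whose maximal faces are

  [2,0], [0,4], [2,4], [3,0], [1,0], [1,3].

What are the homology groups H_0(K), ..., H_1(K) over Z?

H_0 = Z,  H_1 = Z^2.

Order the vertices as 0 < 1 < 2 < 3 < 4. Listing each simplex with vertices in this order, K has dimension 1 with simplices:

  0-simplices (5): [0], [1], [2], [3], [4]
  1-simplices (6): [0,1], [0,2], [0,3], [0,4], [1,3], [2,4]

so the chain groups are C_0 ≅ Z^5, C_1 ≅ Z^6.

The boundary map ∂_1: C_1 → C_0 sends each edge [p,q] (with p < q) to q − p.
This gives a 5×6 integer matrix of rank 4; reducing to Smith normal form yields diagonal entries (1,1,1,1).

Reading off H_k = ker ∂_k / im ∂_{k+1}:

  H_0: rank C_0 − rank ∂_1 = 5 − 4 = 1, and the invariant factors of ∂_1 are all 1, so H_0 = Z.
  H_1: rank ker ∂_1 − rank ∂_2 = (6 − 4) − 0 = 2, and there is no ∂_2, so H_1 = Z^2.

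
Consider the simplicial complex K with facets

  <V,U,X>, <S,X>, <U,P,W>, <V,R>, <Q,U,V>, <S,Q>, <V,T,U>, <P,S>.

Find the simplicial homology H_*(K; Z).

We work with the vertex ordering P < Q < R < S < T < U < V < W < X. The simplices of K, each written with vertices in increasing order, are:

  0-simplices (9): P, Q, R, S, T, U, V, W, X
  1-simplices (14): PS, PU, PW, QS, QU, QV, RV, SX, TU, TV, UV, UW, UX, VX
  2-simplices (4): PUW, QUV, TUV, UVX

Hence C_0 ≅ Z^9, C_1 ≅ Z^14, C_2 ≅ Z^4.

The boundary map ∂_1: C_1 → C_0 is given by ∂[p,q] = [q] − [p]. For instance
  ∂SX = X − S.
The resulting 9×14 matrix has rank 8, and its Smith normal form has invariant factors (1,1,1,1,1,1,1,1).

∂_2: C_2 → C_1 maps a triangle to the signed sum of its edges. For instance
  ∂QUV = UV − QV + QU,
  ∂PUW = UW − PW + PU.
The 14×4 boundary matrix has rank 4 and Smith normal form diag(1,1,1,1).

From H_k ≅ ker(∂_k) / im(∂_{k+1}) we obtain:

  H_0: rank C_0 − rank ∂_1 = 9 − 8 = 1, and the invariant factors of ∂_1 are all 1, so H_0 ≅ Z.
  H_1: rank ker ∂_1 − rank ∂_2 = (14 − 8) − 4 = 2, and the invariant factors of ∂_2 are all 1, so H_1 ≅ Z^2.
  H_2: rank ker ∂_2 − rank ∂_3 = (4 − 4) − 0 = 0, and there is no ∂_3, so H_2 ≅ 0.

H_0 = Z,  H_1 = Z^2,  H_2 = 0.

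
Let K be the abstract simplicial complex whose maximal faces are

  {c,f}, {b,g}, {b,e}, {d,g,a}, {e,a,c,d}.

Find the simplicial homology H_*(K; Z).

Order the vertices as a < b < c < d < e < f < g. Listing each simplex with vertices in this order, K has dimension 3 with simplices:

  0-simplices (7): a, b, c, d, e, f, g
  1-simplices (11): ac, ad, ae, ag, be, bg, cd, ce, cf, de, dg
  2-simplices (5): acd, ace, ade, adg, cde
  3-simplices (1): acde

so the chain groups are C_0 ≅ Z^7, C_1 ≅ Z^11, C_2 ≅ Z^5, C_3 ≅ Z^1.

∂_1: C_1 → C_0 maps an edge to its endpoints' difference, ∂[p,q] = q − p. For instance
  ∂ac = c − a.
This gives a 7×11 integer matrix of rank 6; reducing to Smith normal form yields diagonal entries (1,1,1,1,1,1).

∂_2: C_2 → C_1 maps a triangle to the signed sum of its edges. For instance
  ∂ade = de − ae + ad,
  ∂cde = de − ce + cd.
The 11×5 boundary matrix has rank 4 and Smith normal form diag(1,1,1,1).

∂_3: C_3 → C_2 sends each 3-simplex σ to the alternating sum Σ_i (−1)^i (σ with its i-th vertex removed). For instance
  ∂acde = cde − ade + ace − acd.
This gives a 5×1 integer matrix of rank 1; reducing to Smith normal form yields diagonal entries (1).

Computing H_k = (kernel of ∂_k) / (image of ∂_{k+1}):

  H_0: rank C_0 − rank ∂_1 = 7 − 6 = 1, and the invariant factors of ∂_1 are all 1, so H_0 = Z.
  H_1: rank ker ∂_1 − rank ∂_2 = (11 − 6) − 4 = 1, and the invariant factors of ∂_2 are all 1, so H_1 = Z.
  H_2: rank ker ∂_2 − rank ∂_3 = (5 − 4) − 1 = 0, and the invariant factors of ∂_3 are all 1, so H_2 = 0.
  H_3: rank ker ∂_3 − rank ∂_4 = (1 − 1) − 0 = 0, and there is no ∂_4, so H_3 = 0.

H_0 ≅ Z,  H_1 ≅ Z,  H_2 = 0,  H_3 = 0.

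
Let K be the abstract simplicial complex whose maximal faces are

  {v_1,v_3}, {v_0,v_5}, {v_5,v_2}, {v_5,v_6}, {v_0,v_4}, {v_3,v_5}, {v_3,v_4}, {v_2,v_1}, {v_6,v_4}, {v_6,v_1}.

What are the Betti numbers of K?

Order the vertices as v_0 < v_1 < v_2 < v_3 < v_4 < v_5 < v_6. Listing each simplex with vertices in this order, K has dimension 1 with simplices:

  0-simplices (7): [v_0], [v_1], [v_2], [v_3], [v_4], [v_5], [v_6]
  1-simplices (10): [v_0,v_4], [v_0,v_5], [v_1,v_2], [v_1,v_3], [v_1,v_6], [v_2,v_5], [v_3,v_4], [v_3,v_5], [v_4,v_6], [v_5,v_6]

giving chain groups C_0 ≅ Z^7, C_1 ≅ Z^10.

∂_1: C_1 → C_0 sends each edge [p,q] (with p < q) to q − p. For instance
  ∂[v_1,v_2] = [v_2] − [v_1].
The resulting 7×10 matrix has rank 6, and its Smith normal form has invariant factors (1,1,1,1,1,1).

Reading off H_k = ker ∂_k / im ∂_{k+1}:

  H_0: rank C_0 − rank ∂_1 = 7 − 6 = 1, and the invariant factors of ∂_1 are all 1, so H_0 = Z.
  H_1: rank ker ∂_1 − rank ∂_2 = (10 − 6) − 0 = 4, and there is no ∂_2, so H_1 = Z^4.

Hence the Betti numbers are b_0 = 1, b_1 = 4.

b_0 = 1, b_1 = 4.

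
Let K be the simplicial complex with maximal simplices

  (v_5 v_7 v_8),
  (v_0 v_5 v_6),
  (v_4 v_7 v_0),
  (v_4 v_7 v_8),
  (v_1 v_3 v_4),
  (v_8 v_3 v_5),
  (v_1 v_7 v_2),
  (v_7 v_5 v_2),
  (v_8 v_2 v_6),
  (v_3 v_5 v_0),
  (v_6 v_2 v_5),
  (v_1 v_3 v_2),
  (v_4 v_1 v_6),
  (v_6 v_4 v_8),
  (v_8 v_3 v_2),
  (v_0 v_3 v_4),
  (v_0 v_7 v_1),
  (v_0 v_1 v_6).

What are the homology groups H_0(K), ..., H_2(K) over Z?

Fix the vertex order v_0 < v_1 < v_2 < v_3 < v_4 < v_5 < v_6 < v_7 < v_8 and write every simplex with vertices in increasing order. Then dim K = 2 and the simplices of K are:

  0-simplices (9): [v_0], [v_1], [v_2], [v_3], [v_4], [v_5], [v_6], [v_7], [v_8]
  1-simplices (27): (27 of them)
  2-simplices (18): (18 of them)

so the chain groups are C_0 ≅ Z^9, C_1 ≅ Z^27, C_2 ≅ Z^18.

The boundary map ∂_1: C_1 → C_0 is given by ∂[p,q] = [q] − [p]. For instance
  ∂[v_3,v_8] = [v_8] − [v_3].
The 9×27 boundary matrix has rank 8 and Smith normal form diag(1,1,1,1,1,1,1,1).

∂_2: C_2 → C_1 acts by ∂[p,q,r] = [q,r] − [p,r] + [p,q]. For instance
  ∂[v_1,v_3,v_4] = [v_3,v_4] − [v_1,v_4] + [v_1,v_3],
  ∂[v_2,v_5,v_7] = [v_5,v_7] − [v_2,v_7] + [v_2,v_5].
As a 27×18 matrix over Z this has rank 18, with invariant factors (1,1,1,1,1,1,1,1,1,1,1,1,1,1,1,1,1,2).

Reading off H_k = ker ∂_k / im ∂_{k+1}:

  H_0: rank C_0 − rank ∂_1 = 9 − 8 = 1, and the invariant factors of ∂_1 are all 1, so H_0 ≅ Z.
  H_1: rank ker ∂_1 − rank ∂_2 = (27 − 8) − 18 = 1, and ∂_2 has invariant factor 2 > 1, so H_1 ≅ Z ⊕ Z/2.
  H_2: rank ker ∂_2 − rank ∂_3 = (18 − 18) − 0 = 0, and there is no ∂_3, so H_2 ≅ 0.

(K is a triangulation of the Klein bottle.)

H_0 ≅ Z,  H_1 ≅ Z ⊕ Z/2,  H_2 = 0.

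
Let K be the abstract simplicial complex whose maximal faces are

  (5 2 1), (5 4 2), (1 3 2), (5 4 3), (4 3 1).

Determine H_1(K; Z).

H_1 = Z.

Fix the vertex order 1 < 2 < 3 < 4 < 5 and write every simplex with vertices in increasing order. Then dim K = 2 and the simplices of K are:

  0-simplices (5): [1], [2], [3], [4], [5]
  1-simplices (10): [1,2], [1,3], [1,4], [1,5], [2,3], [2,4], [2,5], [3,4], [3,5], [4,5]
  2-simplices (5): [1,2,3], [1,2,5], [1,3,4], [2,4,5], [3,4,5]

giving chain groups C_0 ≅ Z^5, C_1 ≅ Z^10, C_2 ≅ Z^5.

∂_1: C_1 → C_0 is given by ∂[p,q] = [q] − [p].
The resulting 5×10 matrix has rank 4, and its Smith normal form has invariant factors (1,1,1,1).

∂_2: C_2 → C_1 sends each 2-simplex [p,q,r] to [q,r] − [p,r] + [p,q]. For instance
  ∂[1,2,5] = [2,5] − [1,5] + [1,2],
  ∂[3,4,5] = [4,5] − [3,5] + [3,4].
The resulting 10×5 matrix has rank 5, and its Smith normal form has invariant factors (1,1,1,1,1).

Computing H_k = (kernel of ∂_k) / (image of ∂_{k+1}):

  H_1: rank ker ∂_1 − rank ∂_2 = (10 − 4) − 5 = 1, and the invariant factors of ∂_2 are all 1, so H_1 ≅ Z.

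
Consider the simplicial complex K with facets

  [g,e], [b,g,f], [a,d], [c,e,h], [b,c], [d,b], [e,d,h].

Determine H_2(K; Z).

We work with the vertex ordering a < b < c < d < e < f < g < h. The simplices of K, each written with vertices in increasing order, are:

  0-simplices (8): a, b, c, d, e, f, g, h
  1-simplices (12): ad, bc, bd, bf, bg, ce, ch, de, dh, eg, eh, fg
  2-simplices (3): bfg, ceh, deh

so the chain groups are C_0 ≅ Z^8, C_1 ≅ Z^12, C_2 ≅ Z^3.

Boundary ∂_1: C_1 → C_0 sends each edge [p,q] (with p < q) to q − p. For instance
  ∂bd = d − b.
This gives a 8×12 integer matrix of rank 7; reducing to Smith normal form yields diagonal entries (1,1,1,1,1,1,1).

∂_2: C_2 → C_1 acts by ∂[p,q,r] = [q,r] − [p,r] + [p,q]. For instance
  ∂deh = eh − dh + de,
  ∂ceh = eh − ch + ce.
The resulting 12×3 matrix has rank 3, and its Smith normal form has invariant factors (1,1,1).

Reading off H_k = ker ∂_k / im ∂_{k+1}:

  H_2: rank ker ∂_2 − rank ∂_3 = (3 − 3) − 0 = 0, and there is no ∂_3, so H_2 = 0.

H_2 ≅ 0.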